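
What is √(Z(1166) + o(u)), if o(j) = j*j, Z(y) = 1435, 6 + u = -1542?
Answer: √2397739 ≈ 1548.5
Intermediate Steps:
u = -1548 (u = -6 - 1542 = -1548)
o(j) = j²
√(Z(1166) + o(u)) = √(1435 + (-1548)²) = √(1435 + 2396304) = √2397739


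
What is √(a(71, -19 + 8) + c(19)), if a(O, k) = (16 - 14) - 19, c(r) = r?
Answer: √2 ≈ 1.4142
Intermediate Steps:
a(O, k) = -17 (a(O, k) = 2 - 19 = -17)
√(a(71, -19 + 8) + c(19)) = √(-17 + 19) = √2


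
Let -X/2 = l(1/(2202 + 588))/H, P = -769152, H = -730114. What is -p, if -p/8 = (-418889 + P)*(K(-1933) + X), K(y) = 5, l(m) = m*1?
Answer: -24200609734956764/509254515 ≈ -4.7522e+7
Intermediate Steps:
l(m) = m
X = 1/1018509030 (X = -2/((2202 + 588)*(-730114)) = -2*(-1)/(2790*730114) = -(-1)/(1395*730114) = -2*(-1/2037018060) = 1/1018509030 ≈ 9.8183e-10)
p = 24200609734956764/509254515 (p = -8*(-418889 - 769152)*(5 + 1/1018509030) = -(-9504328)*5092545151/1018509030 = -8*(-6050152433739191/1018509030) = 24200609734956764/509254515 ≈ 4.7522e+7)
-p = -1*24200609734956764/509254515 = -24200609734956764/509254515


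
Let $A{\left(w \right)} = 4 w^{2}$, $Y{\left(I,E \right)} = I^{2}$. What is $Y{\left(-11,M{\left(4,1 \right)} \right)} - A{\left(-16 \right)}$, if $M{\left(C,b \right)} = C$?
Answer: $-903$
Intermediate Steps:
$Y{\left(-11,M{\left(4,1 \right)} \right)} - A{\left(-16 \right)} = \left(-11\right)^{2} - 4 \left(-16\right)^{2} = 121 - 4 \cdot 256 = 121 - 1024 = -903$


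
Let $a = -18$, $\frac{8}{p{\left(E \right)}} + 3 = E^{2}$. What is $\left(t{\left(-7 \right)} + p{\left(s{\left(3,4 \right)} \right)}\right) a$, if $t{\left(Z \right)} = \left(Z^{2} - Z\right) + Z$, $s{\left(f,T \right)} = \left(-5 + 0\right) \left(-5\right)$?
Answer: $- \frac{274374}{311} \approx -882.23$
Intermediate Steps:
$s{\left(f,T \right)} = 25$ ($s{\left(f,T \right)} = \left(-5\right) \left(-5\right) = 25$)
$p{\left(E \right)} = \frac{8}{-3 + E^{2}}$
$t{\left(Z \right)} = Z^{2}$
$\left(t{\left(-7 \right)} + p{\left(s{\left(3,4 \right)} \right)}\right) a = \left(\left(-7\right)^{2} + \frac{8}{-3 + 25^{2}}\right) \left(-18\right) = \left(49 + \frac{8}{-3 + 625}\right) \left(-18\right) = \left(49 + \frac{8}{622}\right) \left(-18\right) = \left(49 + 8 \cdot \frac{1}{622}\right) \left(-18\right) = \left(49 + \frac{4}{311}\right) \left(-18\right) = \frac{15243}{311} \left(-18\right) = - \frac{274374}{311}$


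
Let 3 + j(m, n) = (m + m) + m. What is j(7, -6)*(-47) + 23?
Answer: -823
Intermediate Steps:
j(m, n) = -3 + 3*m (j(m, n) = -3 + ((m + m) + m) = -3 + (2*m + m) = -3 + 3*m)
j(7, -6)*(-47) + 23 = (-3 + 3*7)*(-47) + 23 = (-3 + 21)*(-47) + 23 = 18*(-47) + 23 = -846 + 23 = -823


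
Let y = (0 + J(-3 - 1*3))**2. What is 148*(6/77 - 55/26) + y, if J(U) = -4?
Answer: -285830/1001 ≈ -285.54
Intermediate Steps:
y = 16 (y = (0 - 4)**2 = (-4)**2 = 16)
148*(6/77 - 55/26) + y = 148*(6/77 - 55/26) + 16 = 148*(-4079/2002) + 16 = -301846/1001 + 16 = -285830/1001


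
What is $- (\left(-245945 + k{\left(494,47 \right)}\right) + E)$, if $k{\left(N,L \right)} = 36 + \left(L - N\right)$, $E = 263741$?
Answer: $-17385$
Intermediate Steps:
$k{\left(N,L \right)} = 36 + L - N$
$- (\left(-245945 + k{\left(494,47 \right)}\right) + E) = - (\left(-245945 + \left(36 + 47 - 494\right)\right) + 263741) = - (\left(-245945 - 411\right) + 263741) = - (-246356 + 263741) = \left(-1\right) 17385 = -17385$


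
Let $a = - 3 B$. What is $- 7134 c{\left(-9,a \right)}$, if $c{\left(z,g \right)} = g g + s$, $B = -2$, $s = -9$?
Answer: $-192618$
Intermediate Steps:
$a = 6$ ($a = \left(-3\right) \left(-2\right) = 6$)
$c{\left(z,g \right)} = -9 + g^{2}$ ($c{\left(z,g \right)} = g g - 9 = g^{2} - 9 = -9 + g^{2}$)
$- 7134 c{\left(-9,a \right)} = - 7134 \left(-9 + 6^{2}\right) = - 7134 \left(-9 + 36\right) = \left(-7134\right) 27 = -192618$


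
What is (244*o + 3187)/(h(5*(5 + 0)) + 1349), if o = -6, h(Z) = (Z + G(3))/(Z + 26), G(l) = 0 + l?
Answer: 87873/68827 ≈ 1.2767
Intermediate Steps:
G(l) = l
h(Z) = (3 + Z)/(26 + Z) (h(Z) = (Z + 3)/(Z + 26) = (3 + Z)/(26 + Z))
(244*o + 3187)/(h(5*(5 + 0)) + 1349) = (244*(-6) + 3187)/((3 + 5*(5 + 0))/(26 + 5*(5 + 0)) + 1349) = (-1464 + 3187)/((3 + 5*5)/(26 + 5*5) + 1349) = 1723/((3 + 25)/(26 + 25) + 1349) = 1723/(28/51 + 1349) = 1723/(68827/51) = 1723*(51/68827) = 87873/68827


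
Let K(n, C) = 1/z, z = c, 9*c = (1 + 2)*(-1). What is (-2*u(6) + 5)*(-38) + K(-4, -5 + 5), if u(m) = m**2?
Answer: 2543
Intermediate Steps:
c = -1/3 (c = ((1 + 2)*(-1))/9 = (3*(-1))/9 = (1/9)*(-3) = -1/3 ≈ -0.33333)
z = -1/3 ≈ -0.33333
K(n, C) = -3 (K(n, C) = 1/(-1/3) = -3)
(-2*u(6) + 5)*(-38) + K(-4, -5 + 5) = (-2*6**2 + 5)*(-38) - 3 = (-2*36 + 5)*(-38) - 3 = (-72 + 5)*(-38) - 3 = -67*(-38) - 3 = 2546 - 3 = 2543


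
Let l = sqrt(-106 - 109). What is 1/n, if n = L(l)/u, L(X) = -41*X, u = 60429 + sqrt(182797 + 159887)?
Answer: 3*I*sqrt(215)*(20143 + 2*sqrt(9519))/8815 ≈ 101.49*I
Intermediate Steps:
l = I*sqrt(215) (l = sqrt(-215) = I*sqrt(215) ≈ 14.663*I)
u = 60429 + 6*sqrt(9519) (u = 60429 + sqrt(342684) = 60429 + 6*sqrt(9519) ≈ 61014.)
n = -41*I*sqrt(215)/(60429 + 6*sqrt(9519)) (n = (-41*I*sqrt(215))/(60429 + 6*sqrt(9519)) = -41*I*sqrt(215)/(60429 + 6*sqrt(9519)) ≈ -0.0098531*I)
1/n = 1/(-825863*I*sqrt(215)/1217107119 + 82*I*sqrt(2046585)/1217107119)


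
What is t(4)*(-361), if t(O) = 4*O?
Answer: -5776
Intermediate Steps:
t(4)*(-361) = (4*4)*(-361) = 16*(-361) = -5776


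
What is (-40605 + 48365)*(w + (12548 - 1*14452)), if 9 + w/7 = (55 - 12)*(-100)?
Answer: -248839920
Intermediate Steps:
w = -30163 (w = -63 + 7*((55 - 12)*(-100)) = -63 + 7*(43*(-100)) = -63 + 7*(-4300) = -63 - 30100 = -30163)
(-40605 + 48365)*(w + (12548 - 1*14452)) = (-40605 + 48365)*(-30163 + (12548 - 1*14452)) = 7760*(-30163 + (12548 - 14452)) = 7760*(-30163 - 1904) = 7760*(-32067) = -248839920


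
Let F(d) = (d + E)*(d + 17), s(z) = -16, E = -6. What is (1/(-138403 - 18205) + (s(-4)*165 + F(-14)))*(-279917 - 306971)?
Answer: 31020082690961/19576 ≈ 1.5846e+9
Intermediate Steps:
F(d) = (-6 + d)*(17 + d) (F(d) = (d - 6)*(d + 17) = (-6 + d)*(17 + d))
(1/(-138403 - 18205) + (s(-4)*165 + F(-14)))*(-279917 - 306971) = (1/(-138403 - 18205) + (-16*165 + (-102 + (-14)² + 11*(-14))))*(-279917 - 306971) = (1/(-156608) + (-2640 + (-102 + 196 - 154)))*(-586888) = (-1/156608 + (-2640 - 60))*(-586888) = (-1/156608 - 2700)*(-586888) = -422841601/156608*(-586888) = 31020082690961/19576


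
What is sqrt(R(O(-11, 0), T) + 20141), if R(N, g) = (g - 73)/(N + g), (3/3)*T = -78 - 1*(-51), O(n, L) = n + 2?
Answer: sqrt(181294)/3 ≈ 141.93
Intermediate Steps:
O(n, L) = 2 + n
T = -27 (T = -78 - 1*(-51) = -78 + 51 = -27)
R(N, g) = (-73 + g)/(N + g)
sqrt(R(O(-11, 0), T) + 20141) = sqrt((-73 - 27)/((2 - 11) - 27) + 20141) = sqrt(-100/(-9 - 27) + 20141) = sqrt(-100/(-36) + 20141) = sqrt(-1/36*(-100) + 20141) = sqrt(25/9 + 20141) = sqrt(181294/9) = sqrt(181294)/3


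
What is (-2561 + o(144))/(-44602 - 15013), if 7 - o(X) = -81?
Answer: 2473/59615 ≈ 0.041483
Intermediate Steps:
o(X) = 88 (o(X) = 7 - 1*(-81) = 7 + 81 = 88)
(-2561 + o(144))/(-44602 - 15013) = (-2561 + 88)/(-44602 - 15013) = -2473/(-59615) = -2473*(-1/59615) = 2473/59615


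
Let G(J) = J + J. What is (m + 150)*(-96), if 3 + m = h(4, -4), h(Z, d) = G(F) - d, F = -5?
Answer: -13536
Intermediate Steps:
G(J) = 2*J
h(Z, d) = -10 - d (h(Z, d) = 2*(-5) - d = -10 - d)
m = -9 (m = -3 + (-10 - 1*(-4)) = -3 + (-10 + 4) = -3 - 6 = -9)
(m + 150)*(-96) = (-9 + 150)*(-96) = 141*(-96) = -13536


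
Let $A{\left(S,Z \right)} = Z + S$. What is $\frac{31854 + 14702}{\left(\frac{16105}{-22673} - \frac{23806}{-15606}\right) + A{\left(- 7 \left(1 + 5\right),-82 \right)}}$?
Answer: $- \frac{2059141839741}{5448387638} \approx -377.94$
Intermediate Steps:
$A{\left(S,Z \right)} = S + Z$
$\frac{31854 + 14702}{\left(\frac{16105}{-22673} - \frac{23806}{-15606}\right) + A{\left(- 7 \left(1 + 5\right),-82 \right)}} = \frac{31854 + 14702}{\left(\frac{16105}{-22673} - \frac{23806}{-15606}\right) - \left(82 + 7 \left(1 + 5\right)\right)} = \frac{46556}{\left(16105 \left(- \frac{1}{22673}\right) - - \frac{11903}{7803}\right) - 124} = \frac{46556}{\left(- \frac{16105}{22673} + \frac{11903}{7803}\right) - 124} = \frac{46556}{\frac{144209404}{176917419} - 124} = \frac{46556}{- \frac{21793550552}{176917419}} = 46556 \left(- \frac{176917419}{21793550552}\right) = - \frac{2059141839741}{5448387638}$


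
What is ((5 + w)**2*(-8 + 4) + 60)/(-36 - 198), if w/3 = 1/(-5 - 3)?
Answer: 409/3744 ≈ 0.10924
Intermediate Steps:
w = -3/8 (w = 3/(-5 - 3) = 3/(-8) = 3*(-1/8) = -3/8 ≈ -0.37500)
((5 + w)**2*(-8 + 4) + 60)/(-36 - 198) = ((5 - 3/8)**2*(-8 + 4) + 60)/(-36 - 198) = ((37/8)**2*(-4) + 60)/(-234) = ((1369/64)*(-4) + 60)*(-1/234) = (-1369/16 + 60)*(-1/234) = -409/16*(-1/234) = 409/3744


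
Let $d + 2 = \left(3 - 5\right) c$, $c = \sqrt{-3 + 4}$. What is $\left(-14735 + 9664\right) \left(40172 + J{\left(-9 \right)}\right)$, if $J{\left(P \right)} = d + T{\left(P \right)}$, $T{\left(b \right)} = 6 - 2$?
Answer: $-203712212$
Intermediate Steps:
$c = 1$ ($c = \sqrt{1} = 1$)
$T{\left(b \right)} = 4$
$d = -4$ ($d = -2 + \left(3 - 5\right) 1 = -2 - 2 = -4$)
$J{\left(P \right)} = 0$ ($J{\left(P \right)} = -4 + 4 = 0$)
$\left(-14735 + 9664\right) \left(40172 + J{\left(-9 \right)}\right) = \left(-14735 + 9664\right) \left(40172 + 0\right) = \left(-5071\right) 40172 = -203712212$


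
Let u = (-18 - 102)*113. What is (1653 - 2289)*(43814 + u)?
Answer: -19241544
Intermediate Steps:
u = -13560 (u = -120*113 = -13560)
(1653 - 2289)*(43814 + u) = (1653 - 2289)*(43814 - 13560) = -636*30254 = -19241544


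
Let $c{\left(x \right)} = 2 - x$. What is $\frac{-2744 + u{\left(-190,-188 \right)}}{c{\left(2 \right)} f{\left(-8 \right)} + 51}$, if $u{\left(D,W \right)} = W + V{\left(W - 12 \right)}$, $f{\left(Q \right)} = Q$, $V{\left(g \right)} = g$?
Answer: $- \frac{1044}{17} \approx -61.412$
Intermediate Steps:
$u{\left(D,W \right)} = -12 + 2 W$ ($u{\left(D,W \right)} = W + \left(W - 12\right) = W + \left(-12 + W\right) = -12 + 2 W$)
$\frac{-2744 + u{\left(-190,-188 \right)}}{c{\left(2 \right)} f{\left(-8 \right)} + 51} = \frac{-2744 + \left(-12 + 2 \left(-188\right)\right)}{\left(2 - 2\right) \left(-8\right) + 51} = \frac{-2744 - 388}{\left(2 - 2\right) \left(-8\right) + 51} = \frac{-2744 - 388}{0 \left(-8\right) + 51} = - \frac{3132}{0 + 51} = - \frac{3132}{51} = \left(-3132\right) \frac{1}{51} = - \frac{1044}{17}$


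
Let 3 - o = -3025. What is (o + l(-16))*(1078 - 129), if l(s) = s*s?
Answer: 3116516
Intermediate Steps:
o = 3028 (o = 3 - 1*(-3025) = 3 + 3025 = 3028)
l(s) = s²
(o + l(-16))*(1078 - 129) = (3028 + (-16)²)*(1078 - 129) = (3028 + 256)*949 = 3284*949 = 3116516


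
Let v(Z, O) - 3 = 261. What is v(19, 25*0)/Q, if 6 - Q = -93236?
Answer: 132/46621 ≈ 0.0028313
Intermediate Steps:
v(Z, O) = 264 (v(Z, O) = 3 + 261 = 264)
Q = 93242 (Q = 6 - 1*(-93236) = 6 + 93236 = 93242)
v(19, 25*0)/Q = 264/93242 = 264*(1/93242) = 132/46621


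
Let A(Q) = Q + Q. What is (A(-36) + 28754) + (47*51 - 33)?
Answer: 31046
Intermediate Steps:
A(Q) = 2*Q
(A(-36) + 28754) + (47*51 - 33) = (2*(-36) + 28754) + (47*51 - 33) = (-72 + 28754) + (2397 - 33) = 28682 + 2364 = 31046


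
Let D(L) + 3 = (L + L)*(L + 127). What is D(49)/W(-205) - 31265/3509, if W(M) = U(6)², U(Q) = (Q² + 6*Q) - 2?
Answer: -18537159/3438820 ≈ -5.3906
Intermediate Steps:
U(Q) = -2 + Q² + 6*Q
W(M) = 4900 (W(M) = (-2 + 6² + 6*6)² = (-2 + 36 + 36)² = 70² = 4900)
D(L) = -3 + 2*L*(127 + L) (D(L) = -3 + (L + L)*(L + 127) = -3 + (2*L)*(127 + L) = -3 + 2*L*(127 + L))
D(49)/W(-205) - 31265/3509 = (-3 + 2*49² + 254*49)/4900 - 31265/3509 = (-3 + 2*2401 + 12446)*(1/4900) - 31265*1/3509 = (-3 + 4802 + 12446)*(1/4900) - 31265/3509 = 17245*(1/4900) - 31265/3509 = 3449/980 - 31265/3509 = -18537159/3438820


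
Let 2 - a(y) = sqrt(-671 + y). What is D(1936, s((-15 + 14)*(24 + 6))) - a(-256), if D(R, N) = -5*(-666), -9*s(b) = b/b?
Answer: 3328 + 3*I*sqrt(103) ≈ 3328.0 + 30.447*I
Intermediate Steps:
s(b) = -1/9 (s(b) = -b/(9*b) = -1/9*1 = -1/9)
D(R, N) = 3330
a(y) = 2 - sqrt(-671 + y)
D(1936, s((-15 + 14)*(24 + 6))) - a(-256) = 3330 - (2 - sqrt(-671 - 256)) = 3330 - (2 - sqrt(-927)) = 3330 - (2 - 3*I*sqrt(103)) = 3330 + (-2 + 3*I*sqrt(103)) = 3328 + 3*I*sqrt(103)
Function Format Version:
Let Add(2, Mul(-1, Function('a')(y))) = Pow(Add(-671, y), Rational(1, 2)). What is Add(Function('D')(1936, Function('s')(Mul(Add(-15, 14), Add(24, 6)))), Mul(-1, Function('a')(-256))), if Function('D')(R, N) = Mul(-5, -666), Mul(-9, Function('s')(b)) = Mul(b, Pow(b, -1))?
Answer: Add(3328, Mul(3, I, Pow(103, Rational(1, 2)))) ≈ Add(3328.0, Mul(30.447, I))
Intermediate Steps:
Function('s')(b) = Rational(-1, 9) (Function('s')(b) = Mul(Rational(-1, 9), Mul(b, Pow(b, -1))) = Mul(Rational(-1, 9), 1) = Rational(-1, 9))
Function('D')(R, N) = 3330
Function('a')(y) = Add(2, Mul(-1, Pow(Add(-671, y), Rational(1, 2))))
Add(Function('D')(1936, Function('s')(Mul(Add(-15, 14), Add(24, 6)))), Mul(-1, Function('a')(-256))) = Add(3330, Mul(-1, Add(2, Mul(-1, Pow(Add(-671, -256), Rational(1, 2)))))) = Add(3330, Mul(-1, Add(2, Mul(-1, Pow(-927, Rational(1, 2)))))) = Add(3330, Mul(-1, Add(2, Mul(-1, Mul(3, I, Pow(103, Rational(1, 2))))))) = Add(3330, Mul(-1, Add(2, Mul(-3, I, Pow(103, Rational(1, 2)))))) = Add(3330, Add(-2, Mul(3, I, Pow(103, Rational(1, 2))))) = Add(3328, Mul(3, I, Pow(103, Rational(1, 2))))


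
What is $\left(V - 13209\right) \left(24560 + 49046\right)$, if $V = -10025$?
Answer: $-1710161804$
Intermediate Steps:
$\left(V - 13209\right) \left(24560 + 49046\right) = \left(-10025 - 13209\right) \left(24560 + 49046\right) = \left(-23234\right) 73606 = -1710161804$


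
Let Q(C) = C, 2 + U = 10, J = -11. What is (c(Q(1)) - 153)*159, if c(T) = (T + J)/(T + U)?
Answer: -73511/3 ≈ -24504.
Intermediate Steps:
U = 8 (U = -2 + 10 = 8)
c(T) = (-11 + T)/(8 + T) (c(T) = (T - 11)/(T + 8) = (-11 + T)/(8 + T))
(c(Q(1)) - 153)*159 = ((-11 + 1)/(8 + 1) - 153)*159 = (-10/9 - 153)*159 = -1387/9*159 = -73511/3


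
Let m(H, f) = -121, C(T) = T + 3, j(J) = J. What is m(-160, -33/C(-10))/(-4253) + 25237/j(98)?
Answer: 107344819/416794 ≈ 257.55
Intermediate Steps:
C(T) = 3 + T
m(-160, -33/C(-10))/(-4253) + 25237/j(98) = -121/(-4253) + 25237/98 = -121*(-1/4253) + 25237*(1/98) = 121/4253 + 25237/98 = 107344819/416794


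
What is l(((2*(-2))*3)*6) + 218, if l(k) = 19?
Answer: 237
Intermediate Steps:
l(((2*(-2))*3)*6) + 218 = 19 + 218 = 237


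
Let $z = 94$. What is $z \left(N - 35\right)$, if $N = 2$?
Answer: $-3102$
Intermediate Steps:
$z \left(N - 35\right) = 94 \left(2 - 35\right) = 94 \left(-33\right) = -3102$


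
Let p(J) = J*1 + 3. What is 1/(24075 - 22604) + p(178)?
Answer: 266252/1471 ≈ 181.00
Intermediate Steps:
p(J) = 3 + J (p(J) = J + 3 = 3 + J)
1/(24075 - 22604) + p(178) = 1/(24075 - 22604) + (3 + 178) = 1/1471 + 181 = 266252/1471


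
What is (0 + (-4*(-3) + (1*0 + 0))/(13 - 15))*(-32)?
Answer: 192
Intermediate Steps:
(0 + (-4*(-3) + (1*0 + 0))/(13 - 15))*(-32) = (0 + (12 + (0 + 0))/(-2))*(-32) = (0 + (12 + 0)*(-1/2))*(-32) = (0 + 12*(-1/2))*(-32) = (0 - 6)*(-32) = -6*(-32) = 192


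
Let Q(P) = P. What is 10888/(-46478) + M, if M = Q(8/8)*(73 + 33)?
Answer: 2457890/23239 ≈ 105.77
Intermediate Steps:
M = 106 (M = (8/8)*(73 + 33) = (8*(1/8))*106 = 1*106 = 106)
10888/(-46478) + M = 10888/(-46478) + 106 = 10888*(-1/46478) + 106 = -5444/23239 + 106 = 2457890/23239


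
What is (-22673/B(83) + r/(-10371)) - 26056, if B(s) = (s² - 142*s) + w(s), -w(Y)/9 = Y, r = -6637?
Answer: -1524887322833/58533924 ≈ -26051.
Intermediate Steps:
w(Y) = -9*Y
B(s) = s² - 151*s (B(s) = (s² - 142*s) - 9*s = s² - 151*s)
(-22673/B(83) + r/(-10371)) - 26056 = (-22673*1/(83*(-151 + 83)) - 6637/(-10371)) - 26056 = (-22673/(83*(-68)) - 6637*(-1/10371)) - 26056 = (-22673/(-5644) + 6637/10371) - 26056 = (-22673*(-1/5644) + 6637/10371) - 26056 = (22673/5644 + 6637/10371) - 26056 = 272600911/58533924 - 26056 = -1524887322833/58533924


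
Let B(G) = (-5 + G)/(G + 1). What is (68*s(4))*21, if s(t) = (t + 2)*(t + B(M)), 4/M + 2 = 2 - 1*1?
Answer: 59976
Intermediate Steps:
M = -4 (M = 4/(-2 + (2 - 1*1)) = 4/(-2 + (2 - 1)) = 4/(-2 + 1) = 4/(-1) = 4*(-1) = -4)
B(G) = (-5 + G)/(1 + G)
s(t) = (2 + t)*(3 + t) (s(t) = (t + 2)*(t + (-5 - 4)/(1 - 4)) = (2 + t)*(t - 9/(-3)) = (2 + t)*(t - ⅓*(-9)) = (2 + t)*(t + 3) = (2 + t)*(3 + t))
(68*s(4))*21 = (68*(6 + 4² + 5*4))*21 = (68*(6 + 16 + 20))*21 = (68*42)*21 = 2856*21 = 59976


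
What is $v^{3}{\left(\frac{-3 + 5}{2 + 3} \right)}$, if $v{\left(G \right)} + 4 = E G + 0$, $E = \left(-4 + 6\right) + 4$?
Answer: $- \frac{512}{125} \approx -4.096$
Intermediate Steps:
$E = 6$ ($E = 2 + 4 = 6$)
$v{\left(G \right)} = -4 + 6 G$ ($v{\left(G \right)} = -4 + \left(6 G + 0\right) = -4 + 6 G$)
$v^{3}{\left(\frac{-3 + 5}{2 + 3} \right)} = \left(-4 + 6 \frac{-3 + 5}{2 + 3}\right)^{3} = \left(-4 + 6 \cdot \frac{2}{5}\right)^{3} = \left(-4 + \frac{12}{5}\right)^{3} = \left(- \frac{8}{5}\right)^{3} = - \frac{512}{125}$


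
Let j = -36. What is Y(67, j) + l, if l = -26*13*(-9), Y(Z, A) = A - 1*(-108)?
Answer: 3114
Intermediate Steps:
Y(Z, A) = 108 + A (Y(Z, A) = A + 108 = 108 + A)
l = 3042 (l = -338*(-9) = 3042)
Y(67, j) + l = (108 - 36) + 3042 = 72 + 3042 = 3114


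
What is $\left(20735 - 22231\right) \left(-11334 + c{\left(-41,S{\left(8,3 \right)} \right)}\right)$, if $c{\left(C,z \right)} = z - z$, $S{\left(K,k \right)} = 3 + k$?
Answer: $16955664$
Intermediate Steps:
$c{\left(C,z \right)} = 0$
$\left(20735 - 22231\right) \left(-11334 + c{\left(-41,S{\left(8,3 \right)} \right)}\right) = \left(20735 - 22231\right) \left(-11334 + 0\right) = \left(-1496\right) \left(-11334\right) = 16955664$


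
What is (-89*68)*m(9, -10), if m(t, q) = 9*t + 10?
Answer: -550732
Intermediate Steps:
m(t, q) = 10 + 9*t
(-89*68)*m(9, -10) = (-89*68)*(10 + 9*9) = -6052*(10 + 81) = -6052*91 = -550732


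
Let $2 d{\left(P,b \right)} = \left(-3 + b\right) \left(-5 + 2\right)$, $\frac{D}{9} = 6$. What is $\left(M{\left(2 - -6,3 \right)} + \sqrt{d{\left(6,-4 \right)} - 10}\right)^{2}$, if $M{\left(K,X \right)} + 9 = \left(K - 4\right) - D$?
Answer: $\frac{\left(118 - \sqrt{2}\right)^{2}}{4} \approx 3398.1$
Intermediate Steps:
$D = 54$ ($D = 9 \cdot 6 = 54$)
$d{\left(P,b \right)} = \frac{9}{2} - \frac{3 b}{2}$ ($d{\left(P,b \right)} = \frac{\left(-3 + b\right) \left(-5 + 2\right)}{2} = \frac{\left(-3 + b\right) \left(-3\right)}{2} = \frac{9 - 3 b}{2} = \frac{9}{2} - \frac{3 b}{2}$)
$M{\left(K,X \right)} = -67 + K$ ($M{\left(K,X \right)} = -9 + \left(\left(K - 4\right) - 54\right) = -9 + \left(\left(-4 + K\right) - 54\right) = -9 + \left(-58 + K\right) = -67 + K$)
$\left(M{\left(2 - -6,3 \right)} + \sqrt{d{\left(6,-4 \right)} - 10}\right)^{2} = \left(\left(-67 + \left(2 - -6\right)\right) + \sqrt{\left(\frac{9}{2} - -6\right) - 10}\right)^{2} = \left(\left(-67 + \left(2 + 6\right)\right) + \sqrt{\left(\frac{9}{2} + 6\right) - 10}\right)^{2} = \left(\left(-67 + 8\right) + \sqrt{\frac{21}{2} - 10}\right)^{2} = \left(-59 + \sqrt{\frac{1}{2}}\right)^{2} = \left(-59 + \frac{\sqrt{2}}{2}\right)^{2}$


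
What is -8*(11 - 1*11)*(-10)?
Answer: 0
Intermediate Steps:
-8*(11 - 1*11)*(-10) = -8*(11 - 11)*(-10) = -8*0*(-10) = 0*(-10) = 0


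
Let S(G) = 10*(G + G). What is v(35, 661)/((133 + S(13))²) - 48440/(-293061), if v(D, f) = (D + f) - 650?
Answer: 2498330122/15087659463 ≈ 0.16559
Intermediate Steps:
v(D, f) = -650 + D + f
S(G) = 20*G (S(G) = 10*(2*G) = 20*G)
v(35, 661)/((133 + S(13))²) - 48440/(-293061) = (-650 + 35 + 661)/((133 + 20*13)²) - 48440/(-293061) = 46/((133 + 260)²) - 48440*(-1/293061) = 46/(393²) + 48440/293061 = 46/154449 + 48440/293061 = 2498330122/15087659463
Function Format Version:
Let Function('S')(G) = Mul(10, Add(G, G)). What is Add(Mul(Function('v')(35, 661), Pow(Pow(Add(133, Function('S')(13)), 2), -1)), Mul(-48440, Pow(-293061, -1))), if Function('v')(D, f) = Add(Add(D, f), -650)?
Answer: Rational(2498330122, 15087659463) ≈ 0.16559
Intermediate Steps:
Function('v')(D, f) = Add(-650, D, f)
Function('S')(G) = Mul(20, G) (Function('S')(G) = Mul(10, Mul(2, G)) = Mul(20, G))
Add(Mul(Function('v')(35, 661), Pow(Pow(Add(133, Function('S')(13)), 2), -1)), Mul(-48440, Pow(-293061, -1))) = Add(Mul(Add(-650, 35, 661), Pow(Pow(Add(133, Mul(20, 13)), 2), -1)), Mul(-48440, Pow(-293061, -1))) = Add(Mul(46, Pow(Pow(Add(133, 260), 2), -1)), Mul(-48440, Rational(-1, 293061))) = Add(Mul(46, Pow(Pow(393, 2), -1)), Rational(48440, 293061)) = Add(Mul(46, Pow(154449, -1)), Rational(48440, 293061)) = Add(Mul(46, Rational(1, 154449)), Rational(48440, 293061)) = Add(Rational(46, 154449), Rational(48440, 293061)) = Rational(2498330122, 15087659463)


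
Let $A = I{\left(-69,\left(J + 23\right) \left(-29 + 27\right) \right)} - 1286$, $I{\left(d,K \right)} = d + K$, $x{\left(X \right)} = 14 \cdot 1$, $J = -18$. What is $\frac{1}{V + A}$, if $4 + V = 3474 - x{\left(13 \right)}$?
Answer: $\frac{1}{2091} \approx 0.00047824$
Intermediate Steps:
$x{\left(X \right)} = 14$
$I{\left(d,K \right)} = K + d$
$V = 3456$ ($V = -4 + \left(3474 - 14\right) = -4 + 3460 = 3456$)
$A = -1365$ ($A = \left(\left(-18 + 23\right) \left(-29 + 27\right) - 69\right) - 1286 = \left(5 \left(-2\right) - 69\right) - 1286 = \left(-10 - 69\right) - 1286 = -79 - 1286 = -1365$)
$\frac{1}{V + A} = \frac{1}{3456 - 1365} = \frac{1}{2091}$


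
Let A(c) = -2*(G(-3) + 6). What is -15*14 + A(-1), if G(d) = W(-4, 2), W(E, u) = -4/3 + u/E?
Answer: -655/3 ≈ -218.33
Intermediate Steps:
W(E, u) = -4/3 + u/E (W(E, u) = -4*⅓ + u/E = -4/3 + u/E)
G(d) = -11/6 (G(d) = -4/3 + 2/(-4) = -4/3 + 2*(-¼) = -4/3 - ½ = -11/6)
A(c) = -25/3 (A(c) = -2*(-11/6 + 6) = -2*25/6 = -25/3)
-15*14 + A(-1) = -15*14 - 25/3 = -210 - 25/3 = -655/3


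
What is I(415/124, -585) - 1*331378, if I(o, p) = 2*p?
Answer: -332548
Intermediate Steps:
I(415/124, -585) - 1*331378 = 2*(-585) - 1*331378 = -1170 - 331378 = -332548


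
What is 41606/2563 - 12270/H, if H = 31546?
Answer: 640527433/40426199 ≈ 15.844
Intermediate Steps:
41606/2563 - 12270/H = 41606/2563 - 12270/31546 = 41606*(1/2563) - 12270*1/31546 = 41606/2563 - 6135/15773 = 640527433/40426199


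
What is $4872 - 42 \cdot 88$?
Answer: $1176$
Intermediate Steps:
$4872 - 42 \cdot 88 = 4872 - 3696 = 1176$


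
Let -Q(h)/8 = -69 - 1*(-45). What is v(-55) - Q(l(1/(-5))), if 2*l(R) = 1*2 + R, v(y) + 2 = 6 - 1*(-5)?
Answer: -183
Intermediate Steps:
v(y) = 9 (v(y) = -2 + (6 - 1*(-5)) = -2 + (6 + 5) = -2 + 11 = 9)
l(R) = 1 + R/2 (l(R) = (1*2 + R)/2 = (2 + R)/2 = 1 + R/2)
Q(h) = 192 (Q(h) = -8*(-69 - 1*(-45)) = -8*(-69 + 45) = -8*(-24) = 192)
v(-55) - Q(l(1/(-5))) = 9 - 1*192 = 9 - 192 = -183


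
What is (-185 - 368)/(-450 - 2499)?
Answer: 553/2949 ≈ 0.18752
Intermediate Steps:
(-185 - 368)/(-450 - 2499) = -553/(-2949) = -553*(-1/2949) = 553/2949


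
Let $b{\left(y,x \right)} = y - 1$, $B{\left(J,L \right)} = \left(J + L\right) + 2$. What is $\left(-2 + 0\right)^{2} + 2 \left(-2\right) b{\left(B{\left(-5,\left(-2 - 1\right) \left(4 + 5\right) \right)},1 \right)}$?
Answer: $128$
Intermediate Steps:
$B{\left(J,L \right)} = 2 + J + L$
$b{\left(y,x \right)} = -1 + y$ ($b{\left(y,x \right)} = y - 1 = -1 + y$)
$\left(-2 + 0\right)^{2} + 2 \left(-2\right) b{\left(B{\left(-5,\left(-2 - 1\right) \left(4 + 5\right) \right)},1 \right)} = \left(-2 + 0\right)^{2} + 2 \left(-2\right) \left(-1 + \left(2 - 5 + \left(-2 - 1\right) \left(4 + 5\right)\right)\right) = \left(-2\right)^{2} - 4 \left(-1 - 30\right) = 4 - 4 \left(-1 - 30\right) = 4 - -124 = 4 + 124 = 128$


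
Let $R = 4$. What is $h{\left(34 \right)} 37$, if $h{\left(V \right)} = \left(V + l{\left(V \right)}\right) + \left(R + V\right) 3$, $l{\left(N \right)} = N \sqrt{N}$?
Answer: $5476 + 1258 \sqrt{34} \approx 12811.0$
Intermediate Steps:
$l{\left(N \right)} = N^{\frac{3}{2}}$
$h{\left(V \right)} = 12 + V^{\frac{3}{2}} + 4 V$ ($h{\left(V \right)} = \left(V + V^{\frac{3}{2}}\right) + \left(4 + V\right) 3 = \left(V + V^{\frac{3}{2}}\right) + \left(12 + 3 V\right) = 12 + V^{\frac{3}{2}} + 4 V$)
$h{\left(34 \right)} 37 = \left(12 + 34^{\frac{3}{2}} + 4 \cdot 34\right) 37 = \left(12 + 34 \sqrt{34} + 136\right) 37 = \left(148 + 34 \sqrt{34}\right) 37 = 5476 + 1258 \sqrt{34}$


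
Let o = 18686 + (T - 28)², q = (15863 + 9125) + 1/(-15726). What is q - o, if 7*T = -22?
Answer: 4108794875/770574 ≈ 5332.1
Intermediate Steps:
T = -22/7 (T = (⅐)*(-22) = -22/7 ≈ -3.1429)
q = 392961287/15726 (q = 24988 - 1/15726 = 392961287/15726 ≈ 24988.)
o = 963138/49 (o = 18686 + (-22/7 - 28)² = 18686 + (-218/7)² = 18686 + 47524/49 = 963138/49 ≈ 19656.)
q - o = 392961287/15726 - 1*963138/49 = 392961287/15726 - 963138/49 = 4108794875/770574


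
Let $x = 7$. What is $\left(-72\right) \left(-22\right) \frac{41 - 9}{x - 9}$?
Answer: $-25344$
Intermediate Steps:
$\left(-72\right) \left(-22\right) \frac{41 - 9}{x - 9} = \left(-72\right) \left(-22\right) \frac{41 - 9}{7 - 9} = 1584 \frac{32}{-2} = 1584 \cdot 32 \left(- \frac{1}{2}\right) = 1584 \left(-16\right) = -25344$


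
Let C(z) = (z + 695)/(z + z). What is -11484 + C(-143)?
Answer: -1642488/143 ≈ -11486.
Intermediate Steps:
C(z) = (695 + z)/(2*z) (C(z) = (695 + z)/((2*z)) = (695 + z)*(1/(2*z)) = (695 + z)/(2*z))
-11484 + C(-143) = -11484 + (½)*(695 - 143)/(-143) = -11484 + (½)*(-1/143)*552 = -11484 - 276/143 = -1642488/143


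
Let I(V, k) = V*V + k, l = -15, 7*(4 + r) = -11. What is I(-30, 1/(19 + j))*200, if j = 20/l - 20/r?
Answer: 149227800/829 ≈ 1.8001e+5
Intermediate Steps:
r = -39/7 (r = -4 + (⅐)*(-11) = -4 - 11/7 = -39/7 ≈ -5.5714)
j = 88/39 (j = 20/(-15) - 20/(-39/7) = 20*(-1/15) - 20*(-7/39) = -4/3 + 140/39 = 88/39 ≈ 2.2564)
I(V, k) = k + V² (I(V, k) = V² + k = k + V²)
I(-30, 1/(19 + j))*200 = (1/(19 + 88/39) + (-30)²)*200 = (1/(829/39) + 900)*200 = (39/829 + 900)*200 = (746139/829)*200 = 149227800/829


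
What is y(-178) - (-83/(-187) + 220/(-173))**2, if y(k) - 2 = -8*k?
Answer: 1491716126665/1046587201 ≈ 1425.3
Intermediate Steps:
y(k) = 2 - 8*k
y(-178) - (-83/(-187) + 220/(-173))**2 = (2 - 8*(-178)) - (-83/(-187) + 220/(-173))**2 = (2 + 1424) - (-83*(-1/187) + 220*(-1/173))**2 = 1426 - (83/187 - 220/173)**2 = 1426 - (-26781/32351)**2 = 1426 - 1*717221961/1046587201 = 1426 - 717221961/1046587201 = 1491716126665/1046587201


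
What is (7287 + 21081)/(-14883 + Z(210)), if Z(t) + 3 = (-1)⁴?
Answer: -28368/14885 ≈ -1.9058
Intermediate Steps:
Z(t) = -2 (Z(t) = -3 + (-1)⁴ = -3 + 1 = -2)
(7287 + 21081)/(-14883 + Z(210)) = (7287 + 21081)/(-14883 - 2) = 28368/(-14885) = 28368*(-1/14885) = -28368/14885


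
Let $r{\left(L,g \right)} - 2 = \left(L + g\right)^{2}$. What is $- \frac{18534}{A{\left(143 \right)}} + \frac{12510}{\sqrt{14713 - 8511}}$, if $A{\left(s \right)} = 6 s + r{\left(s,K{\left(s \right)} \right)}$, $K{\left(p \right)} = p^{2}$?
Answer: $- \frac{9267}{212015662} + \frac{6255 \sqrt{6202}}{3101} \approx 158.85$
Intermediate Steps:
$r{\left(L,g \right)} = 2 + \left(L + g\right)^{2}$
$A{\left(s \right)} = 2 + \left(s + s^{2}\right)^{2} + 6 s$ ($A{\left(s \right)} = 6 s + \left(2 + \left(s + s^{2}\right)^{2}\right) = 2 + \left(s + s^{2}\right)^{2} + 6 s$)
$- \frac{18534}{A{\left(143 \right)}} + \frac{12510}{\sqrt{14713 - 8511}} = - \frac{18534}{2 + 6 \cdot 143 + 143^{2} \left(1 + 143\right)^{2}} + \frac{12510}{\sqrt{14713 - 8511}} = - \frac{18534}{2 + 858 + 20449 \cdot 144^{2}} + \frac{12510}{\sqrt{6202}} = - \frac{18534}{2 + 858 + 20449 \cdot 20736} + 12510 \frac{\sqrt{6202}}{6202} = - \frac{18534}{2 + 858 + 424030464} + \frac{6255 \sqrt{6202}}{3101} = - \frac{18534}{424031324} + \frac{6255 \sqrt{6202}}{3101} = \left(-18534\right) \frac{1}{424031324} + \frac{6255 \sqrt{6202}}{3101} = - \frac{9267}{212015662} + \frac{6255 \sqrt{6202}}{3101}$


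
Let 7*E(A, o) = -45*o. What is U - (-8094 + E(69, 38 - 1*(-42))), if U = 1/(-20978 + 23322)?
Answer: 141244759/16408 ≈ 8608.3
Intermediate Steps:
E(A, o) = -45*o/7 (E(A, o) = (-45*o)/7 = -45*o/7)
U = 1/2344 ≈ 0.00042662
U - (-8094 + E(69, 38 - 1*(-42))) = 1/2344 - (-8094 - 45*(38 - 1*(-42))/7) = 1/2344 - (-8094 - 45*(38 + 42)/7) = 1/2344 - (-8094 - 45/7*80) = 1/2344 - (-8094 - 3600/7) = 1/2344 - 1*(-60258/7) = 1/2344 + 60258/7 = 141244759/16408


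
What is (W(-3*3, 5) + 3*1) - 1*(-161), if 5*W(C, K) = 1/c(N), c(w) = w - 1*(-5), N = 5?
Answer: 8201/50 ≈ 164.02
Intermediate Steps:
c(w) = 5 + w (c(w) = w + 5 = 5 + w)
W(C, K) = 1/50 (W(C, K) = 1/(5*(5 + 5)) = (⅕)/10 = (⅕)*(⅒) = 1/50)
(W(-3*3, 5) + 3*1) - 1*(-161) = (1/50 + 3*1) - 1*(-161) = (1/50 + 3) + 161 = 151/50 + 161 = 8201/50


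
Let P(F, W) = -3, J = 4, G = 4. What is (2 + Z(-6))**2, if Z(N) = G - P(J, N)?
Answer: 81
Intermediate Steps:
Z(N) = 7 (Z(N) = 4 - 1*(-3) = 4 + 3 = 7)
(2 + Z(-6))**2 = (2 + 7)**2 = 9**2 = 81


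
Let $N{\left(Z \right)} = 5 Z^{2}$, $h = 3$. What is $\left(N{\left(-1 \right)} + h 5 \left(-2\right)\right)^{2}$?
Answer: $625$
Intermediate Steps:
$\left(N{\left(-1 \right)} + h 5 \left(-2\right)\right)^{2} = \left(5 \left(-1\right)^{2} + 3 \cdot 5 \left(-2\right)\right)^{2} = \left(5 \cdot 1 + 15 \left(-2\right)\right)^{2} = \left(5 - 30\right)^{2} = \left(-25\right)^{2} = 625$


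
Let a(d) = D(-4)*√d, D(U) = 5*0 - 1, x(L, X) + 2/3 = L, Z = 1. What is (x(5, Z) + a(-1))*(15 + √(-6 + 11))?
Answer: (13 - 3*I)*(15 + √5)/3 ≈ 74.69 - 17.236*I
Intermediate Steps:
x(L, X) = -⅔ + L
D(U) = -1 (D(U) = 0 - 1 = -1)
a(d) = -√d
(x(5, Z) + a(-1))*(15 + √(-6 + 11)) = ((-⅔ + 5) - √(-1))*(15 + √(-6 + 11)) = (13/3 - I)*(15 + √5) = (15 + √5)*(13/3 - I)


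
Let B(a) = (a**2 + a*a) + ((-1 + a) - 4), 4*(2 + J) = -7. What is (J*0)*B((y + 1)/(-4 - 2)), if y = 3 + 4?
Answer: 0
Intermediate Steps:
J = -15/4 (J = -2 + (1/4)*(-7) = -2 - 7/4 = -15/4 ≈ -3.7500)
y = 7
B(a) = -5 + a + 2*a**2 (B(a) = (a**2 + a**2) + (-5 + a) = 2*a**2 + (-5 + a) = -5 + a + 2*a**2)
(J*0)*B((y + 1)/(-4 - 2)) = (-15/4*0)*(-5 + (7 + 1)/(-4 - 2) + 2*((7 + 1)/(-4 - 2))**2) = 0*(-5 + 8/(-6) + 2*(8/(-6))**2) = 0*(-5 + 8*(-1/6) + 2*(8*(-1/6))**2) = 0*(-5 - 4/3 + 2*(-4/3)**2) = 0*(-5 - 4/3 + 2*(16/9)) = 0*(-5 - 4/3 + 32/9) = 0*(-25/9) = 0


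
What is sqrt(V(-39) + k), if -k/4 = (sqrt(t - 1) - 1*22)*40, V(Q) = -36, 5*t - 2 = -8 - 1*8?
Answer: 2*sqrt(871 - 8*I*sqrt(95)) ≈ 59.084 - 2.6394*I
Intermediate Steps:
t = -14/5 (t = 2/5 + (-8 - 1*8)/5 = 2/5 + (-8 - 8)/5 = 2/5 + (1/5)*(-16) = 2/5 - 16/5 = -14/5 ≈ -2.8000)
k = 3520 - 32*I*sqrt(95) (k = -4*(sqrt(-14/5 - 1) - 1*22)*40 = -4*(sqrt(-19/5) - 22)*40 = -4*(I*sqrt(95)/5 - 22)*40 = -4*(-22 + I*sqrt(95)/5)*40 = -4*(-880 + 8*I*sqrt(95)) = 3520 - 32*I*sqrt(95) ≈ 3520.0 - 311.9*I)
sqrt(V(-39) + k) = sqrt(-36 + (3520 - 32*I*sqrt(95))) = sqrt(3484 - 32*I*sqrt(95))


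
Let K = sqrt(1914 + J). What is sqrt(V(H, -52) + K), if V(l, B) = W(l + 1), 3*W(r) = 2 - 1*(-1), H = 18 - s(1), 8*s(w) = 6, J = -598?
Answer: sqrt(1 + 2*sqrt(329)) ≈ 6.1055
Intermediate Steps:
s(w) = 3/4 (s(w) = (1/8)*6 = 3/4)
H = 69/4 (H = 18 - 1*3/4 = 18 - 3/4 = 69/4 ≈ 17.250)
W(r) = 1 (W(r) = (2 - 1*(-1))/3 = (2 + 1)/3 = (1/3)*3 = 1)
V(l, B) = 1
K = 2*sqrt(329) (K = sqrt(1914 - 598) = sqrt(1316) = 2*sqrt(329) ≈ 36.277)
sqrt(V(H, -52) + K) = sqrt(1 + 2*sqrt(329))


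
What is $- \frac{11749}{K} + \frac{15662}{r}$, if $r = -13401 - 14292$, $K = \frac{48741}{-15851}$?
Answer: $\frac{156260549605}{40902561} \approx 3820.3$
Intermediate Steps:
$K = - \frac{4431}{1441}$ ($K = 48741 \left(- \frac{1}{15851}\right) = - \frac{4431}{1441} \approx -3.0749$)
$r = -27693$ ($r = -13401 - 14292 = -27693$)
$- \frac{11749}{K} + \frac{15662}{r} = - \frac{11749}{- \frac{4431}{1441}} + \frac{15662}{-27693} = \left(-11749\right) \left(- \frac{1441}{4431}\right) + 15662 \left(- \frac{1}{27693}\right) = \frac{16930309}{4431} - \frac{15662}{27693} = \frac{156260549605}{40902561}$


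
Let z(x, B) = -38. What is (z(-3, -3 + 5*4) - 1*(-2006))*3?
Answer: 5904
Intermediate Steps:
(z(-3, -3 + 5*4) - 1*(-2006))*3 = (-38 - 1*(-2006))*3 = (-38 + 2006)*3 = 1968*3 = 5904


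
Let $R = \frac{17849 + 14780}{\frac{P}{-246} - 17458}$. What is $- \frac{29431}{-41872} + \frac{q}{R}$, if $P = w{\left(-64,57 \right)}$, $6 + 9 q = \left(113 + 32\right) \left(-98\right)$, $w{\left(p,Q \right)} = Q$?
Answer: $\frac{426428545119731}{504143109072} \approx 845.85$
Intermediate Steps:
$q = - \frac{14216}{9}$ ($q = - \frac{2}{3} + \frac{\left(113 + 32\right) \left(-98\right)}{9} = - \frac{2}{3} + \frac{145 \left(-98\right)}{9} = - \frac{2}{3} + \frac{1}{9} \left(-14210\right) = - \frac{2}{3} - \frac{14210}{9} = - \frac{14216}{9} \approx -1579.6$)
$P = 57$
$R = - \frac{2675578}{1431575}$ ($R = \frac{17849 + 14780}{\frac{57}{-246} - 17458} = \frac{32629}{57 \left(- \frac{1}{246}\right) - 17458} = \frac{32629}{- \frac{19}{82} - 17458} = \frac{32629}{- \frac{1431575}{82}} = 32629 \left(- \frac{82}{1431575}\right) = - \frac{2675578}{1431575} \approx -1.869$)
$- \frac{29431}{-41872} + \frac{q}{R} = - \frac{29431}{-41872} - \frac{14216}{9 \left(- \frac{2675578}{1431575}\right)} = \left(-29431\right) \left(- \frac{1}{41872}\right) - - \frac{10175635100}{12040101} = \frac{29431}{41872} + \frac{10175635100}{12040101} = \frac{426428545119731}{504143109072}$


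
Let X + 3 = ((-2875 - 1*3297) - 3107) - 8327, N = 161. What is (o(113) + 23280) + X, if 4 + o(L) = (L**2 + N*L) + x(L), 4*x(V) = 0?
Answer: 36629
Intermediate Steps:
x(V) = 0 (x(V) = (1/4)*0 = 0)
o(L) = -4 + L**2 + 161*L (o(L) = -4 + ((L**2 + 161*L) + 0) = -4 + (L**2 + 161*L) = -4 + L**2 + 161*L)
X = -17609 (X = -3 + (((-2875 - 1*3297) - 3107) - 8327) = -3 + (((-2875 - 3297) - 3107) - 8327) = -3 + ((-6172 - 3107) - 8327) = -3 + (-9279 - 8327) = -3 - 17606 = -17609)
(o(113) + 23280) + X = ((-4 + 113**2 + 161*113) + 23280) - 17609 = ((-4 + 12769 + 18193) + 23280) - 17609 = (30958 + 23280) - 17609 = 54238 - 17609 = 36629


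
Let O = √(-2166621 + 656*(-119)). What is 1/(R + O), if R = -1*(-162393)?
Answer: 162393/26373731134 - I*√2244685/26373731134 ≈ 6.1574e-6 - 5.6808e-8*I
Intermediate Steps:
R = 162393
O = I*√2244685 (O = √(-2166621 - 78064) = √(-2244685) = I*√2244685 ≈ 1498.2*I)
1/(R + O) = 1/(162393 + I*√2244685)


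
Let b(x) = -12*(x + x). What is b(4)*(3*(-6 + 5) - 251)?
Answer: 24384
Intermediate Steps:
b(x) = -24*x
b(4)*(3*(-6 + 5) - 251) = (-24*4)*(3*(-6 + 5) - 251) = -96*(3*(-1) - 251) = -96*(-3 - 251) = -96*(-254) = 24384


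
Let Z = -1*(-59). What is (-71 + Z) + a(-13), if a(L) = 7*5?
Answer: 23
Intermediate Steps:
a(L) = 35
Z = 59
(-71 + Z) + a(-13) = (-71 + 59) + 35 = -12 + 35 = 23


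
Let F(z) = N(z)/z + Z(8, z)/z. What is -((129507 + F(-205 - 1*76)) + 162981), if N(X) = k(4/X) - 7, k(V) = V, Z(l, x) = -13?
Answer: -23095150592/78961 ≈ -2.9249e+5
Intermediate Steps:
N(X) = -7 + 4/X (N(X) = 4/X - 7 = -7 + 4/X)
F(z) = -13/z + (-7 + 4/z)/z (F(z) = (-7 + 4/z)/z - 13/z = -13/z + (-7 + 4/z)/z)
-((129507 + F(-205 - 1*76)) + 162981) = -((129507 + 4*(1 - 5*(-205 - 1*76))/(-205 - 1*76)**2) + 162981) = -((129507 + 4*(1 - 5*(-205 - 76))/(-205 - 76)**2) + 162981) = -((129507 + 4*(1 - 5*(-281))/(-281)**2) + 162981) = -((129507 + 4*(1/78961)*(1 + 1405)) + 162981) = -((129507 + 4*(1/78961)*1406) + 162981) = -((129507 + 5624/78961) + 162981) = -(10226007851/78961 + 162981) = -1*23095150592/78961 = -23095150592/78961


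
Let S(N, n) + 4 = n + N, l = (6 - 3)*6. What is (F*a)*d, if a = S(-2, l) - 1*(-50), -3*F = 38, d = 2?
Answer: -4712/3 ≈ -1570.7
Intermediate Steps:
F = -38/3 (F = -⅓*38 = -38/3 ≈ -12.667)
l = 18 (l = 3*6 = 18)
S(N, n) = -4 + N + n (S(N, n) = -4 + (n + N) = -4 + (N + n) = -4 + N + n)
a = 62 (a = (-4 - 2 + 18) - 1*(-50) = 12 + 50 = 62)
(F*a)*d = -38/3*62*2 = -2356/3*2 = -4712/3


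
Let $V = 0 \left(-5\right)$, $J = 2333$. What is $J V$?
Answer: $0$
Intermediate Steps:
$V = 0$
$J V = 2333 \cdot 0 = 0$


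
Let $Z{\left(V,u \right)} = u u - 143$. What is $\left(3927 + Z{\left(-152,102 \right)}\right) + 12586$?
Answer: $26774$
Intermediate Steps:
$Z{\left(V,u \right)} = -143 + u^{2}$ ($Z{\left(V,u \right)} = u^{2} - 143 = -143 + u^{2}$)
$\left(3927 + Z{\left(-152,102 \right)}\right) + 12586 = \left(3927 - \left(143 - 102^{2}\right)\right) + 12586 = \left(3927 + \left(-143 + 10404\right)\right) + 12586 = \left(3927 + 10261\right) + 12586 = 14188 + 12586 = 26774$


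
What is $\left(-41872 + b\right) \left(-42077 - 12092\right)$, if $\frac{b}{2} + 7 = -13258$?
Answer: $3705267938$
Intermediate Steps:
$b = -26530$ ($b = -14 + 2 \left(-13258\right) = -14 - 26516 = -26530$)
$\left(-41872 + b\right) \left(-42077 - 12092\right) = \left(-41872 - 26530\right) \left(-42077 - 12092\right) = \left(-68402\right) \left(-54169\right) = 3705267938$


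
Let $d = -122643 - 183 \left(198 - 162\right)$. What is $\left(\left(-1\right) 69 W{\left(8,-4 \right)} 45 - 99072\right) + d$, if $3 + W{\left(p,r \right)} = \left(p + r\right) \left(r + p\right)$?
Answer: $-268668$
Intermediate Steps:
$W{\left(p,r \right)} = -3 + \left(p + r\right)^{2}$ ($W{\left(p,r \right)} = -3 + \left(p + r\right) \left(r + p\right) = -3 + \left(p + r\right) \left(p + r\right) = -3 + \left(p + r\right)^{2}$)
$d = -129231$ ($d = -122643 - 6588 = -129231$)
$\left(\left(-1\right) 69 W{\left(8,-4 \right)} 45 - 99072\right) + d = \left(\left(-1\right) 69 \left(-3 + \left(8 - 4\right)^{2}\right) 45 - 99072\right) - 129231 = \left(- 69 \left(-3 + 4^{2}\right) 45 - 99072\right) - 129231 = \left(- 69 \left(-3 + 16\right) 45 - 99072\right) - 129231 = \left(\left(-69\right) 13 \cdot 45 - 99072\right) - 129231 = \left(\left(-897\right) 45 - 99072\right) - 129231 = \left(-40365 - 99072\right) - 129231 = -139437 - 129231 = -268668$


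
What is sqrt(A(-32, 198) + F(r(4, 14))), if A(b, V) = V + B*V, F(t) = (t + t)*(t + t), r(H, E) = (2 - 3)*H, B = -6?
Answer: I*sqrt(926) ≈ 30.43*I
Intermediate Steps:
r(H, E) = -H
F(t) = 4*t**2 (F(t) = (2*t)*(2*t) = 4*t**2)
A(b, V) = -5*V (A(b, V) = V - 6*V = -5*V)
sqrt(A(-32, 198) + F(r(4, 14))) = sqrt(-5*198 + 4*(-1*4)**2) = sqrt(-990 + 4*(-4)**2) = sqrt(-990 + 4*16) = sqrt(-990 + 64) = sqrt(-926) = I*sqrt(926)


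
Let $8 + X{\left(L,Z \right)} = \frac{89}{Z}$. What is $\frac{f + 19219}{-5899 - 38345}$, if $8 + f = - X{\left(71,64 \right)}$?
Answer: $- \frac{1229927}{2831616} \approx -0.43436$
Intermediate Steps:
$X{\left(L,Z \right)} = -8 + \frac{89}{Z}$
$f = - \frac{89}{64}$ ($f = -8 - \left(-8 + \frac{89}{64}\right) = -8 - - \frac{423}{64} = -8 + \frac{423}{64} = - \frac{89}{64} \approx -1.3906$)
$\frac{f + 19219}{-5899 - 38345} = \frac{- \frac{89}{64} + 19219}{-5899 - 38345} = \frac{1229927}{64 \left(-44244\right)} = \frac{1229927}{64} \left(- \frac{1}{44244}\right) = - \frac{1229927}{2831616}$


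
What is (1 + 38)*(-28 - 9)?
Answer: -1443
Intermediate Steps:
(1 + 38)*(-28 - 9) = 39*(-37) = -1443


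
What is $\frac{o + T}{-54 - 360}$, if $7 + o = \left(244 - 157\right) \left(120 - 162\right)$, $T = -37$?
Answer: $\frac{1849}{207} \approx 8.9324$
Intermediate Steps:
$o = -3661$ ($o = -7 + \left(244 - 157\right) \left(120 - 162\right) = -7 + 87 \left(-42\right) = -7 - 3654 = -3661$)
$\frac{o + T}{-54 - 360} = \frac{-3661 - 37}{-54 - 360} = - \frac{3698}{-414} = \left(-3698\right) \left(- \frac{1}{414}\right) = \frac{1849}{207}$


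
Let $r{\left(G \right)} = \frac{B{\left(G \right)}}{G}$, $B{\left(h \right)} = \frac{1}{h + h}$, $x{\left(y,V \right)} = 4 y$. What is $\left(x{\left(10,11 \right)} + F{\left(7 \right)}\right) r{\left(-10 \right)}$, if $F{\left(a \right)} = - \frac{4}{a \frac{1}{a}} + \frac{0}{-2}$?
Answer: $\frac{9}{50} \approx 0.18$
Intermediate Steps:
$B{\left(h \right)} = \frac{1}{2 h}$
$F{\left(a \right)} = -4$ ($F{\left(a \right)} = - \frac{4}{1} + 0 \left(- \frac{1}{2}\right) = \left(-4\right) 1 + 0 = -4 + 0 = -4$)
$r{\left(G \right)} = \frac{1}{2 G^{2}}$ ($r{\left(G \right)} = \frac{\frac{1}{2} \frac{1}{G}}{G} = \frac{1}{2 G^{2}}$)
$\left(x{\left(10,11 \right)} + F{\left(7 \right)}\right) r{\left(-10 \right)} = \left(4 \cdot 10 - 4\right) \frac{1}{2 \cdot 100} = \left(40 - 4\right) \frac{1}{2} \cdot \frac{1}{100} = 36 \cdot \frac{1}{200} = \frac{9}{50}$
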